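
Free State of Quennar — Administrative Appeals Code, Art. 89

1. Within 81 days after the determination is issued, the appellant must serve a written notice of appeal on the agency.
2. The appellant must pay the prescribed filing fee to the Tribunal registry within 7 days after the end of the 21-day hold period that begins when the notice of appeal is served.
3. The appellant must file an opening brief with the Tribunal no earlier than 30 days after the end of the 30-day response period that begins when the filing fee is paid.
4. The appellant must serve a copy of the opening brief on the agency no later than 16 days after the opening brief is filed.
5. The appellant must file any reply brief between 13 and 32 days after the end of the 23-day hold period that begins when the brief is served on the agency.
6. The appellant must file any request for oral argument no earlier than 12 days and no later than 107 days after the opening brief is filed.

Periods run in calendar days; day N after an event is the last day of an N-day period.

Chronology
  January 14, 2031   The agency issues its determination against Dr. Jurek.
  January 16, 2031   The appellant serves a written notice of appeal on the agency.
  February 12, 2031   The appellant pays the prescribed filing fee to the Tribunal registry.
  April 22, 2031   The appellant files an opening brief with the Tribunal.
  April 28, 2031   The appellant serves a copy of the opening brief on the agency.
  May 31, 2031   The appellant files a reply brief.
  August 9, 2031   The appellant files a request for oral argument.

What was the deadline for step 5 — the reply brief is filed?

June 22, 2031

The brief is served on the agency on April 28, 2031; the 23-day hold period therefore ends May 21, 2031, and step 5 runs from that date. The window is 13–32 days after May 21, 2031; it closes on June 22, 2031.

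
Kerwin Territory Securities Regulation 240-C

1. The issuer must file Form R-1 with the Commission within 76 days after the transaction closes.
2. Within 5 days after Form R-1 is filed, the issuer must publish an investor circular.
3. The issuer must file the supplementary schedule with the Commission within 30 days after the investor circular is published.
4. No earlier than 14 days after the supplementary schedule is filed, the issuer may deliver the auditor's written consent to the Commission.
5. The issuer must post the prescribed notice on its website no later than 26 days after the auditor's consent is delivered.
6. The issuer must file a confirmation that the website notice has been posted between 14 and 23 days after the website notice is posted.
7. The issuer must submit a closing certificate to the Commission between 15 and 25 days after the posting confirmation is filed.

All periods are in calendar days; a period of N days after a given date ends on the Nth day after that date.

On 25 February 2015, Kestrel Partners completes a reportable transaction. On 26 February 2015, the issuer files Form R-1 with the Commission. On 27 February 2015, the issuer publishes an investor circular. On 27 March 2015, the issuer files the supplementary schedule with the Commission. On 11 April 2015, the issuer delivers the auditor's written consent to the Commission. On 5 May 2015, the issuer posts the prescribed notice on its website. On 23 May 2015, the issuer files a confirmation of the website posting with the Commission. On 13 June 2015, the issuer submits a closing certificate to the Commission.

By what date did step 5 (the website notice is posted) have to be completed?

Step 5 runs from 11 April 2015, when the auditor's consent is delivered. 26 days after 11 April 2015 is 7 May 2015.

7 May 2015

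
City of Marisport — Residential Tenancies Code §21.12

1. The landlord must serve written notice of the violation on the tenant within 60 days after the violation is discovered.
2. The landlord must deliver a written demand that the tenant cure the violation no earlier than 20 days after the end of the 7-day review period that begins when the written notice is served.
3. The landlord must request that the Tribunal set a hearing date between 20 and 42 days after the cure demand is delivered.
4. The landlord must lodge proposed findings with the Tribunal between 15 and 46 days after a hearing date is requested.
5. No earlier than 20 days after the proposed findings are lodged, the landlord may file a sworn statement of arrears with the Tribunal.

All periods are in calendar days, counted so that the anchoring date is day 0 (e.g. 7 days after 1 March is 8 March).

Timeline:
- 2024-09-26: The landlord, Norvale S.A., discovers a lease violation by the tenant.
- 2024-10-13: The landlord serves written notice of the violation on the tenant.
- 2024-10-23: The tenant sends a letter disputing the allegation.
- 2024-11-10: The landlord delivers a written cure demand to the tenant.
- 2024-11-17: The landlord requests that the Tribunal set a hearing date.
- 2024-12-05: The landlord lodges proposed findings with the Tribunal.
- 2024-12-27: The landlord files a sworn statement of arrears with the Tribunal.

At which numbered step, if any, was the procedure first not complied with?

Step 1 — counting 60 days from 2024-09-26 (when the violation is discovered) gives a deadline of 2024-11-25; completed 2024-10-13, before the deadline.
Step 2 — must wait 20 days from 2024-10-20 (end of the 7-day review period, which began when the written notice is served on 2024-10-13), so not before 2024-11-09; 2024-11-10 is on or after that date.
Step 3 — 20 and 42 days from 2024-11-10 (when the cure demand is delivered) are 2024-11-30 and 2024-12-22 respectively; done 2024-11-17 — 13 days before the window opened.

Step 3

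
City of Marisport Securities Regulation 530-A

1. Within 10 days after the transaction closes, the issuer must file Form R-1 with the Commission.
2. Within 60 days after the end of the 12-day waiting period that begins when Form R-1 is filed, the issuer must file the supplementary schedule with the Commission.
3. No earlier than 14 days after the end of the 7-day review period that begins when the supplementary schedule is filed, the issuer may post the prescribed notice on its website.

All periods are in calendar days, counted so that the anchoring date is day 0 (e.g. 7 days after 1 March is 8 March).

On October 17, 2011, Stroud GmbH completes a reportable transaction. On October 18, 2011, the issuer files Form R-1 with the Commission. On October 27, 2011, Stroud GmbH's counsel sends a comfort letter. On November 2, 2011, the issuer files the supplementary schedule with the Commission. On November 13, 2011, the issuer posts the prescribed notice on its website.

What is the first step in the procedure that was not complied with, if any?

(1) due by October 17, 2011 + 10 days = October 27, 2011; completed October 18, 2011, before the deadline.
(2) due by October 30, 2011 + 60 days = December 29, 2011; done November 2, 2011 — timely.
(3) permitted from November 9, 2011 + 14 days = November 23, 2011 onward; done November 13, 2011 — 10 days too early.
The analysis stops there.

Step 3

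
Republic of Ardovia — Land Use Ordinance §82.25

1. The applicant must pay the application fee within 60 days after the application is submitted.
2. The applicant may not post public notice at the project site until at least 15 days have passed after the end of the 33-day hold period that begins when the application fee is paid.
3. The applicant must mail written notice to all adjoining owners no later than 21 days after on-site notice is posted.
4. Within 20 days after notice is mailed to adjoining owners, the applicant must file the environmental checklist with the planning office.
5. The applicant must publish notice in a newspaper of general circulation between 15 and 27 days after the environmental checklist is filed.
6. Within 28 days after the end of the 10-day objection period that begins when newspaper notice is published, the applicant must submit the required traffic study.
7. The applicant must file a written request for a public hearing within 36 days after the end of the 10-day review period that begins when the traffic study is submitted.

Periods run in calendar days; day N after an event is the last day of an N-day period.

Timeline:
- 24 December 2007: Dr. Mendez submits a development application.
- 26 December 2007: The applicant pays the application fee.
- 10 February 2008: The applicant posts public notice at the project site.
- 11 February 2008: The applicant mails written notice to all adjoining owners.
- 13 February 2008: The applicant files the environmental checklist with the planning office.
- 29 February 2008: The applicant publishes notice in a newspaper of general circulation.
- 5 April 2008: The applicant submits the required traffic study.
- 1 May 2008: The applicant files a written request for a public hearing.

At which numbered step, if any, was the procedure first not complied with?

Step 2

(1) due by 24 December 2007 + 60 days = 22 February 2008; done 26 December 2007 — timely.
(2) permitted from 28 January 2008 + 15 days = 12 February 2008 onward; 10 February 2008 is 2 days before the earliest permitted date.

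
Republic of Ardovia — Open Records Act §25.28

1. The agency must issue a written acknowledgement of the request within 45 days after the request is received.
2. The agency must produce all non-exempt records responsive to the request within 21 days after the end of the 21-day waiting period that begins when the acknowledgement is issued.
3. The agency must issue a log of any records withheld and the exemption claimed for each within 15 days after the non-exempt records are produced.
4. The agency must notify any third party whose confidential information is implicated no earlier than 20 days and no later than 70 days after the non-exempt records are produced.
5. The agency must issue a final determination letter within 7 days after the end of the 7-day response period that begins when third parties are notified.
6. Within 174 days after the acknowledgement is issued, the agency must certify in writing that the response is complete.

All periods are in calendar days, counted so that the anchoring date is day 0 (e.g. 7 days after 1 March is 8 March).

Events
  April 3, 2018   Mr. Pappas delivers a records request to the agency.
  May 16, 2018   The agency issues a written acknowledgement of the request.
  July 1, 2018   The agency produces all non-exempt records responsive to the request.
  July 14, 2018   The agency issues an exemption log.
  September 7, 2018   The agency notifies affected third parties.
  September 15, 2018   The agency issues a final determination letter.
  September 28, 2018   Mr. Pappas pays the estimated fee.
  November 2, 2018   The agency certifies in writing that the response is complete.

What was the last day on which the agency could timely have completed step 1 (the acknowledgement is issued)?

Step 1 runs from April 3, 2018, when the request is received. 45 days after April 3, 2018 is May 18, 2018.

May 18, 2018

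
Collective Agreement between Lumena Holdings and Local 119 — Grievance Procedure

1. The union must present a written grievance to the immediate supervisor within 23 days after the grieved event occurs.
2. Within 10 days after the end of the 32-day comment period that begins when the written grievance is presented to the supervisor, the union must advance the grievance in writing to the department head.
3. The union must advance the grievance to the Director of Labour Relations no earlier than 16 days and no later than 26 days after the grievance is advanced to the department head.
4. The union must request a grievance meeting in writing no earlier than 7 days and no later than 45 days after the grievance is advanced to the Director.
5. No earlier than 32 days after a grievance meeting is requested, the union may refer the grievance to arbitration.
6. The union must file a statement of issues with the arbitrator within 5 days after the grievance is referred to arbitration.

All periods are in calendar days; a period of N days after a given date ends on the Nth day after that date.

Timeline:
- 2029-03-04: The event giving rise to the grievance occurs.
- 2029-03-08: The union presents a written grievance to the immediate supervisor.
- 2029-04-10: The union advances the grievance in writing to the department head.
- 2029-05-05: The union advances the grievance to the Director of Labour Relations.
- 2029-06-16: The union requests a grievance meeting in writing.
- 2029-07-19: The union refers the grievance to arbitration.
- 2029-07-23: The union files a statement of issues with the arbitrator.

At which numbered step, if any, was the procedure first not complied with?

Step 1 — counting 23 days from 2029-03-04 (when the grieved event occurs) gives a deadline of 2029-03-27; done 2029-03-08 — timely.
Step 2 — counting 10 days from 2029-04-09 (end of the 32-day comment period, which began when the written grievance is presented to the supervisor on 2029-03-08) gives a deadline of 2029-04-19; 2029-04-10 is within that limit.
Step 3 — 16 and 26 days from 2029-04-10 (when the grievance is advanced to the department head) are 2029-04-26 and 2029-05-06 respectively; done 2029-05-05, which is between those dates.
Step 4 — 7 and 45 days from 2029-05-05 (when the grievance is advanced to the Director) are 2029-05-12 and 2029-06-19 respectively; 2029-06-16 falls inside that range.
Step 5 — must wait 32 days from 2029-06-16 (when a grievance meeting is requested), so not before 2029-07-18; 2029-07-19 is on or after that date.
Step 6 — counting 5 days from 2029-07-19 (when the grievance is referred to arbitration) gives a deadline of 2029-07-24; completed 2029-07-23, before the deadline.

None — every step was satisfied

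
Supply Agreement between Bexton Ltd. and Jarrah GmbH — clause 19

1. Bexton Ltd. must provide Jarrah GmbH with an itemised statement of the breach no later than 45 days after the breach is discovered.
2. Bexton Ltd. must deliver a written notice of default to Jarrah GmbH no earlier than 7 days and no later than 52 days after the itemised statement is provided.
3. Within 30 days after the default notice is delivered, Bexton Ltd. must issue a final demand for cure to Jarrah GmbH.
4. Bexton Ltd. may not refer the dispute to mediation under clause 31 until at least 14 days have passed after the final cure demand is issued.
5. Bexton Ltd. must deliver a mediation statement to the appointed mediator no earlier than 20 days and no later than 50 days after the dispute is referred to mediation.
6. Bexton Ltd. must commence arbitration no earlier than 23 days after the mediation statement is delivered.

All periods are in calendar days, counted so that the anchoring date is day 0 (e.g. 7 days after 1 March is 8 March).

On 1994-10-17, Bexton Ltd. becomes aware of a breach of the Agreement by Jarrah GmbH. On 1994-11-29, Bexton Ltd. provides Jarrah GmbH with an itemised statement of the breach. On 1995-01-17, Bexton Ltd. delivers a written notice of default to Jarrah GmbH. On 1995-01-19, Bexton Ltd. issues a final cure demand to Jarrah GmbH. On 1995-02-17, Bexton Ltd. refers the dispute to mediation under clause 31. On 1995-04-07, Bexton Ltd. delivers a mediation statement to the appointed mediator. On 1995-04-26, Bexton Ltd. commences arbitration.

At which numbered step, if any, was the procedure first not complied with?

Step 1: 45 days after 1994-10-17 (when the breach is discovered) is 1994-12-01; 1994-11-29 is within that limit.
Step 2: the window is 7–52 days after 1994-11-29 (when the itemised statement is provided), so 1994-12-06 through 1995-01-20; 1995-01-17 falls inside that range.
Step 3: 30 days after 1995-01-17 (when the default notice is delivered) is 1995-02-16; 1995-01-19 is within that limit.
Step 4: the earliest permitted date is 14 days after 1995-01-19 (when the final cure demand is issued), i.e. 1995-02-02; done 1995-02-17 — permitted.
Step 5: the window is 20–50 days after 1995-02-17 (when the dispute is referred to mediation), so 1995-03-09 through 1995-04-08; done 1995-04-07 — within the window.
Step 6: the earliest permitted date is 23 days after 1995-04-07 (when the mediation statement is delivered), i.e. 1995-04-30; 1995-04-26 is 4 days before the earliest permitted date.
That is the first point of non-compliance.

Step 6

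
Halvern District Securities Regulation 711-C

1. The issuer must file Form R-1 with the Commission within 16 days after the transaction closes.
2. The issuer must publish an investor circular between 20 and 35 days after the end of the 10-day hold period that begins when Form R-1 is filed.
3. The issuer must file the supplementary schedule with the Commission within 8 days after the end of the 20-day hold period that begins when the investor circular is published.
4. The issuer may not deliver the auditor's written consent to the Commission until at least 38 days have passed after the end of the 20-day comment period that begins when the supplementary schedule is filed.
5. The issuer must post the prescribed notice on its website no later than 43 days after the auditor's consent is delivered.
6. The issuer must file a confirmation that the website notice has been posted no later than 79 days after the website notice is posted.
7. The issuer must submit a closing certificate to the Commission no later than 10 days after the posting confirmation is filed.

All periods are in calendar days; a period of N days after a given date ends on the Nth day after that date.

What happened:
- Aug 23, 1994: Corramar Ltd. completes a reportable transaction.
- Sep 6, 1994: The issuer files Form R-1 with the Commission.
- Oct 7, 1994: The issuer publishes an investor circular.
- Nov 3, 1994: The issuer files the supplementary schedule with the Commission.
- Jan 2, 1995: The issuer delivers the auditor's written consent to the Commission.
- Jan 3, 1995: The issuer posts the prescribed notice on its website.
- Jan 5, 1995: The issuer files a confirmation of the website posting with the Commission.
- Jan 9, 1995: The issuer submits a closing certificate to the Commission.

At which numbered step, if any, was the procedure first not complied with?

Step 1: 16 days after Aug 23, 1994 (when the transaction closes) is Sep 8, 1994; completed Sep 6, 1994, before the deadline.
Step 2: the window is 20–35 days after Sep 16, 1994 (end of the 10-day hold period, which began when Form R-1 is filed on Sep 6, 1994), so Oct 6, 1994 through Oct 21, 1994; done Oct 7, 1994, which is between those dates.
Step 3: 8 days after Oct 27, 1994 (end of the 20-day hold period, which began when the investor circular is published on Oct 7, 1994) is Nov 4, 1994; completed Nov 3, 1994, before the deadline.
Step 4: the earliest permitted date is 38 days after Nov 23, 1994 (end of the 20-day comment period, which began when the supplementary schedule is filed on Nov 3, 1994), i.e. Dec 31, 1994; done Jan 2, 1995, after the minimum wait.
Step 5: 43 days after Jan 2, 1995 (when the auditor's consent is delivered) is Feb 14, 1995; completed Jan 3, 1995, before the deadline.
Step 6: 79 days after Jan 3, 1995 (when the website notice is posted) is Mar 23, 1995; done Jan 5, 1995 — timely.
Step 7: 10 days after Jan 5, 1995 (when the posting confirmation is filed) is Jan 15, 1995; done Jan 9, 1995 — timely.

None — every step was satisfied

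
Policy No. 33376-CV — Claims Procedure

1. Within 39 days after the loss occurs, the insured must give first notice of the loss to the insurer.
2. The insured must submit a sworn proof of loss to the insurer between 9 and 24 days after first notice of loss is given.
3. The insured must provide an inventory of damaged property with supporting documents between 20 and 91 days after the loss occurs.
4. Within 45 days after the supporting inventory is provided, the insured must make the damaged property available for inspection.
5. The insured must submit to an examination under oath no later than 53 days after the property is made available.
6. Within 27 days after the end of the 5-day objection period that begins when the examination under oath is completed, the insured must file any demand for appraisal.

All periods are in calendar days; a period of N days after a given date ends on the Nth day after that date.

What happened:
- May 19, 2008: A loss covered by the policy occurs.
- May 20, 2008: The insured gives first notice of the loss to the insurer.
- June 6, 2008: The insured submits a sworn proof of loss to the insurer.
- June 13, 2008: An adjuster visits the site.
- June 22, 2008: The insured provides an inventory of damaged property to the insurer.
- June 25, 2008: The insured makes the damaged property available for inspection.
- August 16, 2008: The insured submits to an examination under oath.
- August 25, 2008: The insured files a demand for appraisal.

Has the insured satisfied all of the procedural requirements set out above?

Step 1 — counting 39 days from May 19, 2008 (when the loss occurs) gives a deadline of June 27, 2008; done May 20, 2008 — timely.
Step 2 — 9 and 24 days from May 20, 2008 (when first notice of loss is given) are May 29, 2008 and June 13, 2008 respectively; done June 6, 2008, which is between those dates.
Step 3 — 20 and 91 days from May 19, 2008 (when the loss occurs) are June 8, 2008 and August 18, 2008 respectively; done June 22, 2008 — within the window.
Step 4 — counting 45 days from June 22, 2008 (when the supporting inventory is provided) gives a deadline of August 6, 2008; June 25, 2008 is within that limit.
Step 5 — counting 53 days from June 25, 2008 (when the property is made available) gives a deadline of August 17, 2008; completed August 16, 2008, before the deadline.
Step 6 — counting 27 days from August 21, 2008 (end of the 5-day objection period, which began when the examination under oath is completed on August 16, 2008) gives a deadline of September 17, 2008; done August 25, 2008 — timely.

Yes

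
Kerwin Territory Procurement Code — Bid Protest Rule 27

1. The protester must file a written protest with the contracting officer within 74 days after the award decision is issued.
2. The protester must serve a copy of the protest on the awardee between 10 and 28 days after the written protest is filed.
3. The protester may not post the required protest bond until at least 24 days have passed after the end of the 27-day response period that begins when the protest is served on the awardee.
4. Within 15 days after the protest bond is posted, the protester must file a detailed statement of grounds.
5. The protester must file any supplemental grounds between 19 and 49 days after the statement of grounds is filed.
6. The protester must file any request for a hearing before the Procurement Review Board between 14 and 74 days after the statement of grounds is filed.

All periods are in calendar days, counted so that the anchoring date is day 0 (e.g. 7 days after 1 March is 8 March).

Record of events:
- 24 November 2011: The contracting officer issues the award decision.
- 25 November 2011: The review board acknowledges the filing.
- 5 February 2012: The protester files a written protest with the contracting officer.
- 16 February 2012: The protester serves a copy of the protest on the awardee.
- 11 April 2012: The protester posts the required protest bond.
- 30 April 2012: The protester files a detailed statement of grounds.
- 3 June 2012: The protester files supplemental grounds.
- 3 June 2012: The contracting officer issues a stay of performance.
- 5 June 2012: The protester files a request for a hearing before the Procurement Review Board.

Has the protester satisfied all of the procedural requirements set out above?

(1) due by 24 November 2011 + 74 days = 6 February 2012; 5 February 2012 is within that limit.
(2) the permitted window runs from 5 February 2012 + 10 = 15 February 2012 to 5 February 2012 + 28 = 4 March 2012; 16 February 2012 falls inside that range.
(3) permitted from 14 March 2012 + 24 days = 7 April 2012 onward; done 11 April 2012 — permitted.
(4) due by 11 April 2012 + 15 days = 26 April 2012; done 30 April 2012 — 4 days late.
The analysis stops there.

No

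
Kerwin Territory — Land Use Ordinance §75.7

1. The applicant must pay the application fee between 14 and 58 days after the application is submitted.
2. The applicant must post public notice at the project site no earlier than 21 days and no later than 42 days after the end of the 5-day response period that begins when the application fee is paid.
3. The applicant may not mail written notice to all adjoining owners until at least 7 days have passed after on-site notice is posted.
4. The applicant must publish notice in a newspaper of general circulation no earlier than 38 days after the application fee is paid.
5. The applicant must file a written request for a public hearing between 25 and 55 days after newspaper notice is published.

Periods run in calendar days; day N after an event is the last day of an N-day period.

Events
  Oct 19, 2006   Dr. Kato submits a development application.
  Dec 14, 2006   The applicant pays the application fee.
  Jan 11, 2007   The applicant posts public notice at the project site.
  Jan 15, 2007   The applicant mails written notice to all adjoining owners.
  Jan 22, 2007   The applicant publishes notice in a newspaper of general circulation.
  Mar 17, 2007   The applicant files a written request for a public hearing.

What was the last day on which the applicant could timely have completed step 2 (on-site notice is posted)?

The application fee is paid on Dec 14, 2006; the 5-day response period therefore ends Dec 19, 2006, and step 2 runs from that date. The window is 21–42 days after Dec 19, 2006; it closes on Jan 30, 2007.

Jan 30, 2007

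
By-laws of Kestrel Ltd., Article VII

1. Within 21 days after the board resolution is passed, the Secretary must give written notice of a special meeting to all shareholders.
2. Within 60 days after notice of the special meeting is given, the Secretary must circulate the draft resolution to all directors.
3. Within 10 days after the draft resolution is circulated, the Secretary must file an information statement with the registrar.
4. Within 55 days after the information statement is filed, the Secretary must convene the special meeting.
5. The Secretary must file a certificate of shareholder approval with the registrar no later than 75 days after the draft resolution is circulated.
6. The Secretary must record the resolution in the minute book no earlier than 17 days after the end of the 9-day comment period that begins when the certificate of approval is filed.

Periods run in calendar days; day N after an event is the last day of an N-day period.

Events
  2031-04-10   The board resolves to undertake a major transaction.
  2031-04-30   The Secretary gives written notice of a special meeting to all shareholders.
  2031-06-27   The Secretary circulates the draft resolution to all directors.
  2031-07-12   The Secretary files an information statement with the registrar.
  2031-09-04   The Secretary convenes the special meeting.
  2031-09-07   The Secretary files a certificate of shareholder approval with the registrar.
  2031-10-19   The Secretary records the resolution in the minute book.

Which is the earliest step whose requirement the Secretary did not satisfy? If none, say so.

Step 3

Step 1: 21 days after 2031-04-10 (when the board resolution is passed) is 2031-05-01; 2031-04-30 is within that limit.
Step 2: 60 days after 2031-04-30 (when notice of the special meeting is given) is 2031-06-29; done 2031-06-27 — timely.
Step 3: 10 days after 2031-06-27 (when the draft resolution is circulated) is 2031-07-07; 2031-07-12 misses that deadline by 5 days.
That is the first point of non-compliance.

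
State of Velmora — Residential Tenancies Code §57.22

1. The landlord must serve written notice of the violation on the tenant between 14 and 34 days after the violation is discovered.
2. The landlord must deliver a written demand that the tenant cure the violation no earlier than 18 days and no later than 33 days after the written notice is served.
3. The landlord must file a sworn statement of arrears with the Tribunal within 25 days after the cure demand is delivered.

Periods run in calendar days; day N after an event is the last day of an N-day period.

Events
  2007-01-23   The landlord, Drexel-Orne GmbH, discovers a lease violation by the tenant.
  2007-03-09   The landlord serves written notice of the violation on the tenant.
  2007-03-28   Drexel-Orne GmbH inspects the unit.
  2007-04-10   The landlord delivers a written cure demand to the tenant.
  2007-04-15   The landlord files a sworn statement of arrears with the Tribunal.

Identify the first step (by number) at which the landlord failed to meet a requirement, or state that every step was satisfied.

Step 1 — 14 and 34 days from 2007-01-23 (when the violation is discovered) are 2007-02-06 and 2007-02-26 respectively; done 2007-03-09 — 11 days after the window closed.
That is the first point of non-compliance.

Step 1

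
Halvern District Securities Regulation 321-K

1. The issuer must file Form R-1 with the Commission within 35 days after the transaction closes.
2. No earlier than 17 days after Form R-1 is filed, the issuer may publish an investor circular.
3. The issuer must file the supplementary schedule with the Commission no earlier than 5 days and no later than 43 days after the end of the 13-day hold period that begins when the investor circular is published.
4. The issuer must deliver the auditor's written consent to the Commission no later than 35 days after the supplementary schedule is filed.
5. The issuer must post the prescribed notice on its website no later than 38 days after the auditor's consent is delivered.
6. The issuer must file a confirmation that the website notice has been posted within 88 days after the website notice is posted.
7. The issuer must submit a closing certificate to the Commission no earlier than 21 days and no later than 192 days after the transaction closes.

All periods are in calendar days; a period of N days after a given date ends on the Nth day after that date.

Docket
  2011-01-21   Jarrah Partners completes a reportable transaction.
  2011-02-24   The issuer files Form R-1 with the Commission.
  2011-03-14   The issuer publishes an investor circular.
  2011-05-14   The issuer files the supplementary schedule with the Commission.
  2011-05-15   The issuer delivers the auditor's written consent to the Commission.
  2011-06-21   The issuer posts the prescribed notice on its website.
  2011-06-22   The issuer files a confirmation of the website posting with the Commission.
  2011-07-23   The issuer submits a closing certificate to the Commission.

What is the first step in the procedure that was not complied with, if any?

Step 3

Step 1: 35 days after 2011-01-21 (when the transaction closes) is 2011-02-25; completed 2011-02-24, before the deadline.
Step 2: the earliest permitted date is 17 days after 2011-02-24 (when Form R-1 is filed), i.e. 2011-03-13; 2011-03-14 is on or after that date.
Step 3: the window is 5–43 days after 2011-03-27 (end of the 13-day hold period, which began when the investor circular is published on 2011-03-14), so 2011-04-01 through 2011-05-09; 2011-05-14 is 5 days past the end of the window.
The procedure was therefore not followed at step 3.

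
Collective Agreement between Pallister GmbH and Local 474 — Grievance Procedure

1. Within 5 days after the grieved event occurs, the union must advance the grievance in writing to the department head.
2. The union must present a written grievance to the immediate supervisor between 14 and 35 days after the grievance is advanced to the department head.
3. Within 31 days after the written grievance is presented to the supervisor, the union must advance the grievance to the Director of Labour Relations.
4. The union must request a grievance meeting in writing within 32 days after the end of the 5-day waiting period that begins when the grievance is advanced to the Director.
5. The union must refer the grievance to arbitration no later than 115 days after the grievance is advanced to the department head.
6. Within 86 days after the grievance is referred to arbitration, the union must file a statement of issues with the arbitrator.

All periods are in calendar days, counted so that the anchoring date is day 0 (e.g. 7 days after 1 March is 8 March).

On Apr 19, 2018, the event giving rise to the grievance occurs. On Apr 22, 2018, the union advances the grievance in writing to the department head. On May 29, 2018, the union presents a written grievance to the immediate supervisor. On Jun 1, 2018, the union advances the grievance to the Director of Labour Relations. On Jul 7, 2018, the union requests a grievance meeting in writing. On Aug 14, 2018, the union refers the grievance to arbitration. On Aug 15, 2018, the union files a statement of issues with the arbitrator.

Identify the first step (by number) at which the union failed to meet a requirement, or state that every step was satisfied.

Step 2

(1) due by Apr 19, 2018 + 5 days = Apr 24, 2018; Apr 22, 2018 is within that limit.
(2) the permitted window runs from Apr 22, 2018 + 14 = May 6, 2018 to Apr 22, 2018 + 35 = May 27, 2018; May 29, 2018 is 2 days past the end of the window.
No need to go further; step 2 was not satisfied.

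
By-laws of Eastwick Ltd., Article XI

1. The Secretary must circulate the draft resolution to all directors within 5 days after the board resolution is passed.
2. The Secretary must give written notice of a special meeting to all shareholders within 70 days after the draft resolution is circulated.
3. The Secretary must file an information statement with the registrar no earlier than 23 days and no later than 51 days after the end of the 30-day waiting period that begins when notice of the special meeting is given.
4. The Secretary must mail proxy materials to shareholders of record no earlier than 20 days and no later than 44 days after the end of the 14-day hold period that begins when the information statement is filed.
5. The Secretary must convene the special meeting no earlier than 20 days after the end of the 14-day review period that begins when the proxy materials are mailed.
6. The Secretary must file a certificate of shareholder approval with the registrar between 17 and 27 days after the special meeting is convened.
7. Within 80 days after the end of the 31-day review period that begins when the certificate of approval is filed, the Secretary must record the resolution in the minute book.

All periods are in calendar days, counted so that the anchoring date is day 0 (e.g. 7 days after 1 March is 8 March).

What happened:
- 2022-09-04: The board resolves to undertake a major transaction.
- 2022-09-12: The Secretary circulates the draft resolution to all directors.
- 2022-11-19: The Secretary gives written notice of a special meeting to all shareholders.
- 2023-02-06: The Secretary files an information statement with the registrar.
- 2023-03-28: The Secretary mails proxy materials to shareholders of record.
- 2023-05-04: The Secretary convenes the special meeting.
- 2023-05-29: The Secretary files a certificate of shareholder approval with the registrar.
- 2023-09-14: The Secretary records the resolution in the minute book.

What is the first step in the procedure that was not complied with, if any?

Step 1

Step 1 — counting 5 days from 2022-09-04 (when the board resolution is passed) gives a deadline of 2022-09-09; 2022-09-12 misses that deadline by 3 days.
That is the first point of non-compliance.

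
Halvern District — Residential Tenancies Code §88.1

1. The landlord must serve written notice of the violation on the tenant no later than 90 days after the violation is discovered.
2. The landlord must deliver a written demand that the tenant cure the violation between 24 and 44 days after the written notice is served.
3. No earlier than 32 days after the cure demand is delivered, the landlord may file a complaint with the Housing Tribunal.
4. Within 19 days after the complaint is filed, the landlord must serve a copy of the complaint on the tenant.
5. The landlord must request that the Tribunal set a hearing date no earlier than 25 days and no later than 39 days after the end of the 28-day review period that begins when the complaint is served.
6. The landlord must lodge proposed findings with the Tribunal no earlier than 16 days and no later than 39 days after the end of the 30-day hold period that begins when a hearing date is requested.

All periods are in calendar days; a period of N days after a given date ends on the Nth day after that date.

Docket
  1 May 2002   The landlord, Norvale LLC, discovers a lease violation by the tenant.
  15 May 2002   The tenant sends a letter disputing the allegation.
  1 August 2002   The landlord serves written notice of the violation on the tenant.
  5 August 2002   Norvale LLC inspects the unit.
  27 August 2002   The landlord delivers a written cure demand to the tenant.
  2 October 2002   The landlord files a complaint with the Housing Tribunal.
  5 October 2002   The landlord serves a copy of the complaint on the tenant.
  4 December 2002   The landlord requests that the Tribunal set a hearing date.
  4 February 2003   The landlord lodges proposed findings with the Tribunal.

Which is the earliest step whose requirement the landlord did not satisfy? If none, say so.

Step 1 — counting 90 days from 1 May 2002 (when the violation is discovered) gives a deadline of 30 July 2002; done 1 August 2002 — 2 days late.
No need to go further; step 1 was not satisfied.

Step 1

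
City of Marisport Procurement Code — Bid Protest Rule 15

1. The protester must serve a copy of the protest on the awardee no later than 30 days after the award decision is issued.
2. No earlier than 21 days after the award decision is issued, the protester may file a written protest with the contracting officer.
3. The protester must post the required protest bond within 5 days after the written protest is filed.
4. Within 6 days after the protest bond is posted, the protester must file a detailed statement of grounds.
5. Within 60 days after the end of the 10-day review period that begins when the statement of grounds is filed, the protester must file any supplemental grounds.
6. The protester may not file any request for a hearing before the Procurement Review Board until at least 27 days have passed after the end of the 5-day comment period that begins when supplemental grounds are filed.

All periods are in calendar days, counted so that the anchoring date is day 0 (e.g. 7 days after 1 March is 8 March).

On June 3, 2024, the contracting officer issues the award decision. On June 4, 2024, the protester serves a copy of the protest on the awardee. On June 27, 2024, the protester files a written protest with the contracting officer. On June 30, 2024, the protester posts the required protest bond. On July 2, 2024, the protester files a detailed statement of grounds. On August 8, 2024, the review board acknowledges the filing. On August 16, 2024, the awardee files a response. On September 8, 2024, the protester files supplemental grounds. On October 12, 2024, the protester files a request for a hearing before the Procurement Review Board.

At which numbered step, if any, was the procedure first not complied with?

Step 1: 30 days after June 3, 2024 (when the award decision is issued) is July 3, 2024; done June 4, 2024 — timely.
Step 2: the earliest permitted date is 21 days after June 3, 2024 (when the award decision is issued), i.e. June 24, 2024; done June 27, 2024, after the minimum wait.
Step 3: 5 days after June 27, 2024 (when the written protest is filed) is July 2, 2024; completed June 30, 2024, before the deadline.
Step 4: 6 days after June 30, 2024 (when the protest bond is posted) is July 6, 2024; July 2, 2024 is within that limit.
Step 5: 60 days after July 12, 2024 (end of the 10-day review period, which began when the statement of grounds is filed on July 2, 2024) is September 10, 2024; completed September 8, 2024, before the deadline.
Step 6: the earliest permitted date is 27 days after September 13, 2024 (end of the 5-day comment period, which began when supplemental grounds are filed on September 8, 2024), i.e. October 10, 2024; done October 12, 2024 — permitted.

None — every step was satisfied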